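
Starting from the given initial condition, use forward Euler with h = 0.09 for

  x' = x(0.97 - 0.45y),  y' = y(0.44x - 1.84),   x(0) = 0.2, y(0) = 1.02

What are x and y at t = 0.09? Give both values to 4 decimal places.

Euler on (x,y): x_{n+1} = x_n + h·x', y_{n+1} = y_n + h·y'.
0.000000: (0.200000, 1.020000); f=(0.102200, -1.787040) → (0.209198, 0.859166)
(x(0.09), y(0.09)) ≈ (0.2092, 0.8592)

0.2092, 0.8592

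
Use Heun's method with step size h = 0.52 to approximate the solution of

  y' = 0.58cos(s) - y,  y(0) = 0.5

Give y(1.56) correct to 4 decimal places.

0.3172

Heun: k1 = f(s_n, y_n); k2 = f(s_n + h, y_n + h·k1); y_{n+1} = y_n + (h/2)·(k1 + k2).
s=0.000000, y=0.500000:
  k1 = f(0.000000, 0.500000) = 0.080000
  k2 = f(0.520000, 0.541600) = -0.038265
  y ← 0.500000 + (0.52/2)·(0.080000 + (-0.038265)) = 0.510851
s=0.520000, y=0.510851:
  k1 = f(0.520000, 0.510851) = -0.007516
  k2 = f(1.040000, 0.506943) = -0.213335
  y ← 0.510851 + (0.52/2)·(-0.007516 + (-0.213335)) = 0.453430
s=1.040000, y=0.453430:
  k1 = f(1.040000, 0.453430) = -0.159822
  k2 = f(1.560000, 0.370322) = -0.364061
  y ← 0.453430 + (0.52/2)·(-0.159822 + (-0.364061)) = 0.317220
y(1.56) ≈ 0.3172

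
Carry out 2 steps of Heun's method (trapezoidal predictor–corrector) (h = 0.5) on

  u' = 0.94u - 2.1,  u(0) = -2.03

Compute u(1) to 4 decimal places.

Heun: k1 = f(t_n, u_n); k2 = f(t_n + h, u_n + h·k1); u_{n+1} = u_n + (h/2)·(k1 + k2).
t=0.000000, u=-2.030000:
  k1 = f(0.000000, -2.030000) = -4.008200
  k2 = f(0.500000, -4.034100) = -5.892054
  u ← -2.030000 + (0.5/2)·(-4.008200 + (-5.892054)) = -4.505064
t=0.500000, u=-4.505064:
  k1 = f(0.500000, -4.505064) = -6.334760
  k2 = f(1.000000, -7.672443) = -9.312097
  u ← -4.505064 + (0.5/2)·(-6.334760 + (-9.312097)) = -8.416778
u(1) ≈ -8.4168

-8.4168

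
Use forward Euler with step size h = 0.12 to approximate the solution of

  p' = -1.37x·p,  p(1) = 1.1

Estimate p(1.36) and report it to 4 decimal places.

Euler: p_{n+1} = p_n + h·f(x_n, p_n).
x=1.000000, p=1.100000: f=-1.507000 → p ← 1.100000 + 0.12·(-1.507000) = 0.919160
x=1.120000, p=0.919160: f=-1.410359 → p ← 0.919160 + 0.12·(-1.410359) = 0.749917
x=1.240000, p=0.749917: f=-1.273959 → p ← 0.749917 + 0.12·(-1.273959) = 0.597042
p(1.36) ≈ 0.5970

0.5970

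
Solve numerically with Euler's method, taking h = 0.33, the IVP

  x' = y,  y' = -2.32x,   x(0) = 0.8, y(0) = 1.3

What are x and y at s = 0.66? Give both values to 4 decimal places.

Euler on (x,y): x_{n+1} = x_n + h·x', y_{n+1} = y_n + h·y'.
0.000000: (0.800000, 1.300000); f=(1.300000, -1.856000) → (1.229000, 0.687520)
0.330000: (1.229000, 0.687520); f=(0.687520, -2.851280) → (1.455882, -0.253402)
(x(0.66), y(0.66)) ≈ (1.4559, -0.2534)

1.4559, -0.2534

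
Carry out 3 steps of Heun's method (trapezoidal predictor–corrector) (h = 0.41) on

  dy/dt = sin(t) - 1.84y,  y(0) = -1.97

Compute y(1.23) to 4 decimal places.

Heun: k1 = f(t_n, y_n); k2 = f(t_n + h, y_n + h·k1); y_{n+1} = y_n + (h/2)·(k1 + k2).
t=0.000000, y=-1.970000:
  k1 = f(0.000000, -1.970000) = 3.624800
  k2 = f(0.410000, -0.483832) = 1.288860
  y ← -1.970000 + (0.41/2)·(3.624800 + 1.288860) = -0.962700
t=0.410000, y=-0.962700:
  k1 = f(0.410000, -0.962700) = 2.169977
  k2 = f(0.820000, -0.073009) = 0.865483
  y ← -0.962700 + (0.41/2)·(2.169977 + 0.865483) = -0.340430
t=0.820000, y=-0.340430:
  k1 = f(0.820000, -0.340430) = 1.357538
  k2 = f(1.230000, 0.216160) = 0.544754
  y ← -0.340430 + (0.41/2)·(1.357538 + 0.544754) = 0.049539
y(1.23) ≈ 0.0495

0.0495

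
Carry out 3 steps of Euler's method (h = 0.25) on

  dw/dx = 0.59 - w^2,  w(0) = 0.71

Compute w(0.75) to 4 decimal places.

0.7539

Euler: w_{n+1} = w_n + h·f(x_n, w_n).
x=0.000000, w=0.710000: f=0.085900 → w ← 0.710000 + 0.25·0.085900 = 0.731475
x=0.250000, w=0.731475: f=0.054944 → w ← 0.731475 + 0.25·0.054944 = 0.745211
x=0.500000, w=0.745211: f=0.034660 → w ← 0.745211 + 0.25·0.034660 = 0.753876
w(0.75) ≈ 0.7539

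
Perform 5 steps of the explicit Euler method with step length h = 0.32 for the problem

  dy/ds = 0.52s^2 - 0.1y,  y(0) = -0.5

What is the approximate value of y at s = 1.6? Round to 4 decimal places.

Euler: y_{n+1} = y_n + h·f(s_n, y_n).
s=0.000000, y=-0.500000: f=0.050000 → y ← -0.500000 + 0.32·0.050000 = -0.484000
s=0.320000, y=-0.484000: f=0.101648 → y ← -0.484000 + 0.32·0.101648 = -0.451473
s=0.640000, y=-0.451473: f=0.258139 → y ← -0.451473 + 0.32·0.258139 = -0.368868
s=0.960000, y=-0.368868: f=0.516119 → y ← -0.368868 + 0.32·0.516119 = -0.203710
s=1.280000, y=-0.203710: f=0.872339 → y ← -0.203710 + 0.32·0.872339 = 0.075438
y(1.6) ≈ 0.0754

0.0754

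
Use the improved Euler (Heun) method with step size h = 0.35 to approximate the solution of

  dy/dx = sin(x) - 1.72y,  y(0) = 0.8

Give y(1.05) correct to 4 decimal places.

Heun: k1 = f(x_n, y_n); k2 = f(x_n + h, y_n + h·k1); y_{n+1} = y_n + (h/2)·(k1 + k2).
x=0.000000, y=0.800000:
  k1 = f(0.000000, 0.800000) = -1.376000
  k2 = f(0.350000, 0.318400) = -0.204750
  y ← 0.800000 + (0.35/2)·(-1.376000 + (-0.204750)) = 0.523369
x=0.350000, y=0.523369:
  k1 = f(0.350000, 0.523369) = -0.557296
  k2 = f(0.700000, 0.328315) = 0.079516
  y ← 0.523369 + (0.35/2)·(-0.557296 + 0.079516) = 0.439757
x=0.700000, y=0.439757:
  k1 = f(0.700000, 0.439757) = -0.112165
  k2 = f(1.050000, 0.400500) = 0.178564
  y ← 0.439757 + (0.35/2)·(-0.112165 + 0.178564) = 0.451377
y(1.05) ≈ 0.4514

0.4514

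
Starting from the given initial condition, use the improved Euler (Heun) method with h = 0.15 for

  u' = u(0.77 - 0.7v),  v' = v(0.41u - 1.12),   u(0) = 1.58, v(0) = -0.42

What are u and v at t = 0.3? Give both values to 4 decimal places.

Heun on (u,v): k1 = f(t_n, state_n); k2 = f(t_n + h, state_n + h·k1); state_{n+1} = state_n + (h/2)·(k1 + k2).
0.000000: (1.580000, -0.420000)
  k1 = (1.681120, 0.198324)
  predictor → (1.832168, -0.390251)
  k2 = (1.911274, 0.143929)
  → (1.849430, -0.394331)
0.150000: (1.849430, -0.394331)
  k1 = (1.934562, 0.142643)
  predictor → (2.139614, -0.372935)
  k2 = (2.206058, 0.090533)
  → (2.159976, -0.376843)
(u(0.3), v(0.3)) ≈ (2.1600, -0.3768)

2.1600, -0.3768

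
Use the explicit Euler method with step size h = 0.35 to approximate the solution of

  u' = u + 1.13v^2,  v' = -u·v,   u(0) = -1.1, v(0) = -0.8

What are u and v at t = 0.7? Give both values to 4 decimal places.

Euler on (u,v): u_{n+1} = u_n + h·u', v_{n+1} = v_n + h·v'.
0.000000: (-1.100000, -0.800000); f=(-0.376800, -0.880000) → (-1.231880, -1.108000)
0.350000: (-1.231880, -1.108000); f=(0.155380, -1.364923) → (-1.177497, -1.585723)
(u(0.7), v(0.7)) ≈ (-1.1775, -1.5857)

-1.1775, -1.5857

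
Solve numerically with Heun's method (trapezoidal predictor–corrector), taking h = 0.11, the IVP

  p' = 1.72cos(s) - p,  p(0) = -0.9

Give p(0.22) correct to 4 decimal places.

Heun: k1 = f(s_n, p_n); k2 = f(s_n + h, p_n + h·k1); p_{n+1} = p_n + (h/2)·(k1 + k2).
s=0.000000, p=-0.900000:
  k1 = f(0.000000, -0.900000) = 2.620000
  k2 = f(0.110000, -0.611800) = 2.321404
  p ← -0.900000 + (0.11/2)·(2.620000 + 2.321404) = -0.628223
s=0.110000, p=-0.628223:
  k1 = f(0.110000, -0.628223) = 2.337827
  k2 = f(0.220000, -0.371062) = 2.049605
  p ← -0.628223 + (0.11/2)·(2.337827 + 2.049605) = -0.386914
p(0.22) ≈ -0.3869

-0.3869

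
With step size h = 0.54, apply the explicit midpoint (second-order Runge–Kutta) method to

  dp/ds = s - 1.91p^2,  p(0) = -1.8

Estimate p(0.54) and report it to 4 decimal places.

-14.0794

Midpoint: k1 = f(s_n, p_n); k2 = f(s_n + h/2, p_n + (h/2)·k1); p_{n+1} = p_n + h·k2.
s=0.000000, p=-1.800000:
  k1 = f(0.000000, -1.800000) = -6.188400
  k2 = f(0.270000, -3.470868) = -22.739626
  p ← -1.800000 + 0.54·(-22.739626) = -14.079398
p(0.54) ≈ -14.0794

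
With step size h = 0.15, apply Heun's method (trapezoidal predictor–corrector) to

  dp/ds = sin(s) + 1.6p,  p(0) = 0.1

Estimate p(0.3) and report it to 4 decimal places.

0.2113

Heun: k1 = f(s_n, p_n); k2 = f(s_n + h, p_n + h·k1); p_{n+1} = p_n + (h/2)·(k1 + k2).
s=0.000000, p=0.100000:
  k1 = f(0.000000, 0.100000) = 0.160000
  k2 = f(0.150000, 0.124000) = 0.347838
  p ← 0.100000 + (0.15/2)·(0.160000 + 0.347838) = 0.138088
s=0.150000, p=0.138088:
  k1 = f(0.150000, 0.138088) = 0.370379
  k2 = f(0.300000, 0.193645) = 0.605352
  p ← 0.138088 + (0.15/2)·(0.370379 + 0.605352) = 0.211268
p(0.3) ≈ 0.2113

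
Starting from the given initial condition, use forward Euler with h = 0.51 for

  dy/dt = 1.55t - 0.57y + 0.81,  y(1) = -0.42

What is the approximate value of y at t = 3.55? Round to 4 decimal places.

Euler: y_{n+1} = y_n + h·f(t_n, y_n).
t=1.000000, y=-0.420000: f=2.599400 → y ← -0.420000 + 0.51·2.599400 = 0.905694
t=1.510000, y=0.905694: f=2.634254 → y ← 0.905694 + 0.51·2.634254 = 2.249164
t=2.020000, y=2.249164: f=2.658977 → y ← 2.249164 + 0.51·2.658977 = 3.605242
t=2.530000, y=3.605242: f=2.676512 → y ← 3.605242 + 0.51·2.676512 = 4.970263
t=3.040000, y=4.970263: f=2.688950 → y ← 4.970263 + 0.51·2.688950 = 6.341628
y(3.55) ≈ 6.3416

6.3416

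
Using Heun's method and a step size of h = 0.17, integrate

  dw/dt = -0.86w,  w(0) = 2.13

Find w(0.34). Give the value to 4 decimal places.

1.5918

Heun: k1 = f(t_n, w_n); k2 = f(t_n + h, w_n + h·k1); w_{n+1} = w_n + (h/2)·(k1 + k2).
t=0.000000, w=2.130000:
  k1 = f(0.000000, 2.130000) = -1.831800
  k2 = f(0.170000, 1.818594) = -1.563991
  w ← 2.130000 + (0.17/2)·(-1.831800 + (-1.563991)) = 1.841358
t=0.170000, w=1.841358:
  k1 = f(0.170000, 1.841358) = -1.583568
  k2 = f(0.340000, 1.572151) = -1.352050
  w ← 1.841358 + (0.17/2)·(-1.583568 + (-1.352050)) = 1.591830
w(0.34) ≈ 1.5918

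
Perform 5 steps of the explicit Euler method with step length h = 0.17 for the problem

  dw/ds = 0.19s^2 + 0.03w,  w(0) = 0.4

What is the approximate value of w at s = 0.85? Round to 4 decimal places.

Euler: w_{n+1} = w_n + h·f(s_n, w_n).
s=0.000000, w=0.400000: f=0.012000 → w ← 0.400000 + 0.17·0.012000 = 0.402040
s=0.170000, w=0.402040: f=0.017552 → w ← 0.402040 + 0.17·0.017552 = 0.405024
s=0.340000, w=0.405024: f=0.034115 → w ← 0.405024 + 0.17·0.034115 = 0.410823
s=0.510000, w=0.410823: f=0.061744 → w ← 0.410823 + 0.17·0.061744 = 0.421320
s=0.680000, w=0.421320: f=0.100496 → w ← 0.421320 + 0.17·0.100496 = 0.438404
w(0.85) ≈ 0.4384

0.4384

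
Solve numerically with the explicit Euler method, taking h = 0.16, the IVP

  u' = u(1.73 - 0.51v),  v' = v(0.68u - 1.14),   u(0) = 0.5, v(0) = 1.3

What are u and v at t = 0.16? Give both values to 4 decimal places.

Euler on (u,v): u_{n+1} = u_n + h·u', v_{n+1} = v_n + h·v'.
0.000000: (0.500000, 1.300000); f=(0.533500, -1.040000) → (0.585360, 1.133600)
(u(0.16), v(0.16)) ≈ (0.5854, 1.1336)

0.5854, 1.1336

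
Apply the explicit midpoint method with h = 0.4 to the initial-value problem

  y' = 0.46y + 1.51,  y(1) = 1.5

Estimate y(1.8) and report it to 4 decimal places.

3.6150

Midpoint: k1 = f(x_n, y_n); k2 = f(x_n + h/2, y_n + (h/2)·k1); y_{n+1} = y_n + h·k2.
x=1.000000, y=1.500000:
  k1 = f(1.000000, 1.500000) = 2.200000
  k2 = f(1.200000, 1.940000) = 2.402400
  y ← 1.500000 + 0.4·2.402400 = 2.460960
x=1.400000, y=2.460960:
  k1 = f(1.400000, 2.460960) = 2.642042
  k2 = f(1.600000, 2.989368) = 2.885109
  y ← 2.460960 + 0.4·2.885109 = 3.615004
y(1.8) ≈ 3.6150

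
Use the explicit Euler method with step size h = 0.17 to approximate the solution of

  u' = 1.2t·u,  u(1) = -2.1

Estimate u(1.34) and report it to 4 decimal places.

Euler: u_{n+1} = u_n + h·f(t_n, u_n).
t=1.000000, u=-2.100000: f=-2.520000 → u ← -2.100000 + 0.17·(-2.520000) = -2.528400
t=1.170000, u=-2.528400: f=-3.549874 → u ← -2.528400 + 0.17·(-3.549874) = -3.131879
u(1.34) ≈ -3.1319

-3.1319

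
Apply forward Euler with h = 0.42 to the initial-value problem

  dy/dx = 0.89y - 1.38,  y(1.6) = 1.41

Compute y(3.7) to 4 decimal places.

0.8627

Euler: y_{n+1} = y_n + h·f(x_n, y_n).
x=1.600000, y=1.410000: f=-0.125100 → y ← 1.410000 + 0.42·(-0.125100) = 1.357458
x=2.020000, y=1.357458: f=-0.171862 → y ← 1.357458 + 0.42·(-0.171862) = 1.285276
x=2.440000, y=1.285276: f=-0.236105 → y ← 1.285276 + 0.42·(-0.236105) = 1.186112
x=2.860000, y=1.186112: f=-0.324360 → y ← 1.186112 + 0.42·(-0.324360) = 1.049881
x=3.280000, y=1.049881: f=-0.445606 → y ← 1.049881 + 0.42·(-0.445606) = 0.862726
y(3.7) ≈ 0.8627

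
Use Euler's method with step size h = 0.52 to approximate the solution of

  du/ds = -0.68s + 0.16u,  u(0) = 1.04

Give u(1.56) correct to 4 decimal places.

Euler: u_{n+1} = u_n + h·f(s_n, u_n).
s=0.000000, u=1.040000: f=0.166400 → u ← 1.040000 + 0.52·0.166400 = 1.126528
s=0.520000, u=1.126528: f=-0.173356 → u ← 1.126528 + 0.52·(-0.173356) = 1.036383
s=1.040000, u=1.036383: f=-0.541379 → u ← 1.036383 + 0.52·(-0.541379) = 0.754866
u(1.56) ≈ 0.7549

0.7549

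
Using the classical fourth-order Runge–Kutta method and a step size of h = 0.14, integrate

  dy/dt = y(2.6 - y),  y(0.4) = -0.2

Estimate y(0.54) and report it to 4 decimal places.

RK4: k1 = f(t_n, y_n); k2 = f(t_n + h/2, y_n + (h/2)·k1); k3 = f(t_n + h/2, y_n + (h/2)·k2); k4 = f(t_n + h, y_n + h·k3); y_{n+1} = y_n + (h/6)·(k1 + 2k2 + 2k3 + k4).
t=0.400000, y=-0.200000:
  k1 = f(0.400000, -0.200000) = -0.560000
  k2 = f(0.470000, -0.239200) = -0.679137
  k3 = f(0.470000, -0.247540) = -0.704879
  k4 = f(0.540000, -0.298683) = -0.865787
  y ← -0.200000 + (0.14/6)·(k1 + 2k2 + 2k3 + k4) = -0.297856
y(0.54) ≈ -0.2979

-0.2979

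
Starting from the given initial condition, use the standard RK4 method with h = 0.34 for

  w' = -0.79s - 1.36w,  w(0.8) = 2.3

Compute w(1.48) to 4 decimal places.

RK4: k1 = f(s_n, w_n); k2 = f(s_n + h/2, w_n + (h/2)·k1); k3 = f(s_n + h/2, w_n + (h/2)·k2); k4 = f(s_n + h, w_n + h·k3); w_{n+1} = w_n + (h/6)·(k1 + 2k2 + 2k3 + k4).
s=0.800000, w=2.300000:
  k1 = f(0.800000, 2.300000) = -3.760000
  k2 = f(0.970000, 1.660800) = -3.024988
  k3 = f(0.970000, 1.785752) = -3.194923
  k4 = f(1.140000, 1.213726) = -2.551268
  w ← 2.300000 + (0.34/6)·(k1 + 2k2 + 2k3 + k4) = 1.237438
s=1.140000, w=1.237438:
  k1 = f(1.140000, 1.237438) = -2.583516
  k2 = f(1.310000, 0.798241) = -2.120507
  k3 = f(1.310000, 0.876952) = -2.227555
  k4 = f(1.480000, 0.480070) = -1.822095
  w ← 1.237438 + (0.34/6)·(k1 + 2k2 + 2k3 + k4) = 0.495007
w(1.48) ≈ 0.4950

0.4950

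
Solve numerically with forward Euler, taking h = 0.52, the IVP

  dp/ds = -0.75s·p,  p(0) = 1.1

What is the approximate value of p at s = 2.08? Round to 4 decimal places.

0.2041

Euler: p_{n+1} = p_n + h·f(s_n, p_n).
s=0.000000, p=1.100000: f=0.000000 → p ← 1.100000 + 0.52·0.000000 = 1.100000
s=0.520000, p=1.100000: f=-0.429000 → p ← 1.100000 + 0.52·(-0.429000) = 0.876920
s=1.040000, p=0.876920: f=-0.683998 → p ← 0.876920 + 0.52·(-0.683998) = 0.521241
s=1.560000, p=0.521241: f=-0.609852 → p ← 0.521241 + 0.52·(-0.609852) = 0.204118
p(2.08) ≈ 0.2041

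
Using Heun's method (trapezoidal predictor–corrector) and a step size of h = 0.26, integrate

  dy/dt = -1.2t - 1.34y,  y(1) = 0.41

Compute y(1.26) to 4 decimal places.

Heun: k1 = f(t_n, y_n); k2 = f(t_n + h, y_n + h·k1); y_{n+1} = y_n + (h/2)·(k1 + k2).
t=1.000000, y=0.410000:
  k1 = f(1.000000, 0.410000) = -1.749400
  k2 = f(1.260000, -0.044844) = -1.451909
  y ← 0.410000 + (0.26/2)·(-1.749400 + (-1.451909)) = -0.006170
y(1.26) ≈ -0.0062

-0.0062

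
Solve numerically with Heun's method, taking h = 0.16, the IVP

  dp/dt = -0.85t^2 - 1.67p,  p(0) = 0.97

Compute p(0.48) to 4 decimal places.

0.4121

Heun: k1 = f(t_n, p_n); k2 = f(t_n + h, p_n + h·k1); p_{n+1} = p_n + (h/2)·(k1 + k2).
t=0.000000, p=0.970000:
  k1 = f(0.000000, 0.970000) = -1.619900
  k2 = f(0.160000, 0.710816) = -1.208823
  p ← 0.970000 + (0.16/2)·(-1.619900 + (-1.208823)) = 0.743702
t=0.160000, p=0.743702:
  k1 = f(0.160000, 0.743702) = -1.263743
  k2 = f(0.320000, 0.541503) = -0.991351
  p ← 0.743702 + (0.16/2)·(-1.263743 + (-0.991351)) = 0.563295
t=0.320000, p=0.563295:
  k1 = f(0.320000, 0.563295) = -1.027742
  k2 = f(0.480000, 0.398856) = -0.861929
  p ← 0.563295 + (0.16/2)·(-1.027742 + (-0.861929)) = 0.412121
p(0.48) ≈ 0.4121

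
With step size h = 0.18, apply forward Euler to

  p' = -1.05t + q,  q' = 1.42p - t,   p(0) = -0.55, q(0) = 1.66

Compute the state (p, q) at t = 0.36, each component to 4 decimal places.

-0.0117, 1.4228

Euler on (p,q): p_{n+1} = p_n + h·p', q_{n+1} = q_n + h·q'.
0.000000: (-0.550000, 1.660000); f=(1.660000, -0.781000) → (-0.251200, 1.519420)
0.180000: (-0.251200, 1.519420); f=(1.330420, -0.536704) → (-0.011724, 1.422813)
(p(0.36), q(0.36)) ≈ (-0.0117, 1.4228)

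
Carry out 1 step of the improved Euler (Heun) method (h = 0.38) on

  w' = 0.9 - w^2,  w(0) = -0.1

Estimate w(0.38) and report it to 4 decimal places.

Heun: k1 = f(t_n, w_n); k2 = f(t_n + h, w_n + h·k1); w_{n+1} = w_n + (h/2)·(k1 + k2).
t=0.000000, w=-0.100000:
  k1 = f(0.000000, -0.100000) = 0.890000
  k2 = f(0.380000, 0.238200) = 0.843261
  w ← -0.100000 + (0.38/2)·(0.890000 + 0.843261) = 0.229320
w(0.38) ≈ 0.2293

0.2293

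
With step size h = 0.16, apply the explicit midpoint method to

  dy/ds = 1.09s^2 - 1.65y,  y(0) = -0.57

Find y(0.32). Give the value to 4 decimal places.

-0.3284

Midpoint: k1 = f(s_n, y_n); k2 = f(s_n + h/2, y_n + (h/2)·k1); y_{n+1} = y_n + h·k2.
s=0.000000, y=-0.570000:
  k1 = f(0.000000, -0.570000) = 0.940500
  k2 = f(0.080000, -0.494760) = 0.823330
  y ← -0.570000 + 0.16·0.823330 = -0.438267
s=0.160000, y=-0.438267:
  k1 = f(0.160000, -0.438267) = 0.751045
  k2 = f(0.240000, -0.378184) = 0.686787
  y ← -0.438267 + 0.16·0.686787 = -0.328381
y(0.32) ≈ -0.3284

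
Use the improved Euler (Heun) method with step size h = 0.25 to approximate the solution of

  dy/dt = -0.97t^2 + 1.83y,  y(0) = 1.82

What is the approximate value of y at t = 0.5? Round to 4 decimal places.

Heun: k1 = f(t_n, y_n); k2 = f(t_n + h, y_n + h·k1); y_{n+1} = y_n + (h/2)·(k1 + k2).
t=0.000000, y=1.820000:
  k1 = f(0.000000, 1.820000) = 3.330600
  k2 = f(0.250000, 2.652650) = 4.793725
  y ← 1.820000 + (0.25/2)·(3.330600 + 4.793725) = 2.835541
t=0.250000, y=2.835541:
  k1 = f(0.250000, 2.835541) = 5.128414
  k2 = f(0.500000, 4.117644) = 7.292789
  y ← 2.835541 + (0.25/2)·(5.128414 + 7.292789) = 4.388191
y(0.5) ≈ 4.3882

4.3882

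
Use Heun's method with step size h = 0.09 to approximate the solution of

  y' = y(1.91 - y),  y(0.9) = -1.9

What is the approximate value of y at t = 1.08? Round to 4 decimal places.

-4.3231

Heun: k1 = f(t_n, y_n); k2 = f(t_n + h, y_n + h·k1); y_{n+1} = y_n + (h/2)·(k1 + k2).
t=0.900000, y=-1.900000:
  k1 = f(0.900000, -1.900000) = -7.239000
  k2 = f(0.990000, -2.551510) = -11.383587
  y ← -1.900000 + (0.09/2)·(-7.239000 + (-11.383587)) = -2.738016
t=0.990000, y=-2.738016:
  k1 = f(0.990000, -2.738016) = -12.726345
  k2 = f(1.080000, -3.883388) = -22.497969
  y ← -2.738016 + (0.09/2)·(-12.726345 + (-22.497969)) = -4.323111
y(1.08) ≈ -4.3231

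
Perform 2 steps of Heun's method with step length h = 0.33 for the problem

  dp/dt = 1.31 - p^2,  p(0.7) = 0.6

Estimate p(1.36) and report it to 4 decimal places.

0.9749

Heun: k1 = f(t_n, p_n); k2 = f(t_n + h, p_n + h·k1); p_{n+1} = p_n + (h/2)·(k1 + k2).
t=0.700000, p=0.600000:
  k1 = f(0.700000, 0.600000) = 0.950000
  k2 = f(1.030000, 0.913500) = 0.475518
  p ← 0.600000 + (0.33/2)·(0.950000 + 0.475518) = 0.835210
t=1.030000, p=0.835210:
  k1 = f(1.030000, 0.835210) = 0.612424
  k2 = f(1.360000, 1.037310) = 0.233988
  p ← 0.835210 + (0.33/2)·(0.612424 + 0.233988) = 0.974868
p(1.36) ≈ 0.9749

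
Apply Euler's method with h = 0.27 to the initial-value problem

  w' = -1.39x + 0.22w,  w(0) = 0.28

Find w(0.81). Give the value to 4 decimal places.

Euler: w_{n+1} = w_n + h·f(x_n, w_n).
x=0.000000, w=0.280000: f=0.061600 → w ← 0.280000 + 0.27·0.061600 = 0.296632
x=0.270000, w=0.296632: f=-0.310041 → w ← 0.296632 + 0.27·(-0.310041) = 0.212921
x=0.540000, w=0.212921: f=-0.703757 → w ← 0.212921 + 0.27·(-0.703757) = 0.022906
w(0.81) ≈ 0.0229

0.0229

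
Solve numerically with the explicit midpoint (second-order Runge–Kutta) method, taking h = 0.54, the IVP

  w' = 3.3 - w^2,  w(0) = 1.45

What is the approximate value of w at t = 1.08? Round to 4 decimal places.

Midpoint: k1 = f(t_n, w_n); k2 = f(t_n + h/2, w_n + (h/2)·k1); w_{n+1} = w_n + h·k2.
t=0.000000, w=1.450000:
  k1 = f(0.000000, 1.450000) = 1.197500
  k2 = f(0.270000, 1.773325) = 0.155318
  w ← 1.450000 + 0.54·0.155318 = 1.533872
t=0.540000, w=1.533872:
  k1 = f(0.540000, 1.533872) = 0.947237
  k2 = f(0.810000, 1.789626) = 0.097239
  w ← 1.533872 + 0.54·0.097239 = 1.586381
w(1.08) ≈ 1.5864

1.5864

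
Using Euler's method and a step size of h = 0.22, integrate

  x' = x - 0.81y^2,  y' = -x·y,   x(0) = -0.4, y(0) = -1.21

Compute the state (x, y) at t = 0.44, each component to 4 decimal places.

-1.2225, -1.5334

Euler on (x,y): x_{n+1} = x_n + h·x', y_{n+1} = y_n + h·y'.
0.000000: (-0.400000, -1.210000); f=(-1.585921, -0.484000) → (-0.748903, -1.316480)
0.220000: (-0.748903, -1.316480); f=(-2.152729, -0.985915) → (-1.222503, -1.533381)
(x(0.44), y(0.44)) ≈ (-1.2225, -1.5334)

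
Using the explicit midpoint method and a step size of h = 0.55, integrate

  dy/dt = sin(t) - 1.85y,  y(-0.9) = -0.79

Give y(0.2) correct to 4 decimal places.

Midpoint: k1 = f(t_n, y_n); k2 = f(t_n + h/2, y_n + (h/2)·k1); y_{n+1} = y_n + h·k2.
t=-0.900000, y=-0.790000:
  k1 = f(-0.900000, -0.790000) = 0.678173
  k2 = f(-0.625000, -0.603502) = 0.531382
  y ← -0.790000 + 0.55·0.531382 = -0.497740
t=-0.350000, y=-0.497740:
  k1 = f(-0.350000, -0.497740) = 0.577921
  k2 = f(-0.075000, -0.338812) = 0.551872
  y ← -0.497740 + 0.55·0.551872 = -0.194210
y(0.2) ≈ -0.1942

-0.1942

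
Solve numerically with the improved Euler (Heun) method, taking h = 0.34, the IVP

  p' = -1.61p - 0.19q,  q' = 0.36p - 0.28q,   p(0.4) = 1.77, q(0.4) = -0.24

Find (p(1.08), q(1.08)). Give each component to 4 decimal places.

Heun on (p,q): k1 = f(x_n, state_n); k2 = f(x_n + h, state_n + h·k1); state_{n+1} = state_n + (h/2)·(k1 + k2).
0.400000: (1.770000, -0.240000)
  k1 = (-2.804100, 0.704400)
  predictor → (0.816606, -0.000504)
  k2 = (-1.314640, 0.294119)
  → (1.069814, -0.070252)
0.740000: (1.069814, -0.070252)
  k1 = (-1.709053, 0.404804)
  predictor → (0.488736, 0.067382)
  k2 = (-0.799668, 0.157078)
  → (0.643332, 0.025268)
(p(1.08), q(1.08)) ≈ (0.6433, 0.0253)

0.6433, 0.0253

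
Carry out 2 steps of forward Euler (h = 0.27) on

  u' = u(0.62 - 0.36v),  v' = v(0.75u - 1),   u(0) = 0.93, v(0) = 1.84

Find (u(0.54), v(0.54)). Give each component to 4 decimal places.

Euler on (u,v): u_{n+1} = u_n + h·u', v_{n+1} = v_n + h·v'.
0.000000: (0.930000, 1.840000); f=(-0.039432, -0.556600) → (0.919353, 1.689718)
0.270000: (0.919353, 1.689718); f=(0.010758, -0.524632) → (0.922258, 1.548067)
(u(0.54), v(0.54)) ≈ (0.9223, 1.5481)

0.9223, 1.5481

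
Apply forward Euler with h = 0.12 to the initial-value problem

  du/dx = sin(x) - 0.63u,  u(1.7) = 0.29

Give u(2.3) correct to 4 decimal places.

0.6665

Euler: u_{n+1} = u_n + h·f(x_n, u_n).
x=1.700000, u=0.290000: f=0.808965 → u ← 0.290000 + 0.12·0.808965 = 0.387076
x=1.820000, u=0.387076: f=0.725251 → u ← 0.387076 + 0.12·0.725251 = 0.474106
x=1.940000, u=0.474106: f=0.633928 → u ← 0.474106 + 0.12·0.633928 = 0.550177
x=2.060000, u=0.550177: f=0.536096 → u ← 0.550177 + 0.12·0.536096 = 0.614509
x=2.180000, u=0.614509: f=0.432963 → u ← 0.614509 + 0.12·0.432963 = 0.666464
u(2.3) ≈ 0.6665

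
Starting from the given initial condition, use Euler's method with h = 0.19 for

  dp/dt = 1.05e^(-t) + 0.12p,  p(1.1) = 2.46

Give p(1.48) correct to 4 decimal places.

2.6963

Euler: p_{n+1} = p_n + h·f(t_n, p_n).
t=1.100000, p=2.460000: f=0.644715 → p ← 2.460000 + 0.19·0.644715 = 2.582496
t=1.290000, p=2.582496: f=0.598934 → p ← 2.582496 + 0.19·0.598934 = 2.696293
p(1.48) ≈ 2.6963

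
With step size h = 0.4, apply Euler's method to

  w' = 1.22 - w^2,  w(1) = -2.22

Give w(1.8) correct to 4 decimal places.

-8.7013

Euler: w_{n+1} = w_n + h·f(x_n, w_n).
x=1.000000, w=-2.220000: f=-3.708400 → w ← -2.220000 + 0.4·(-3.708400) = -3.703360
x=1.400000, w=-3.703360: f=-12.494875 → w ← -3.703360 + 0.4·(-12.494875) = -8.701310
w(1.8) ≈ -8.7013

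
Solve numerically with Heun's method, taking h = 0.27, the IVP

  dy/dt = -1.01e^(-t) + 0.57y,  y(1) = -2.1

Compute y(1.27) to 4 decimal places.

Heun: k1 = f(t_n, y_n); k2 = f(t_n + h, y_n + h·k1); y_{n+1} = y_n + (h/2)·(k1 + k2).
t=1.000000, y=-2.100000:
  k1 = f(1.000000, -2.100000) = -1.568558
  k2 = f(1.270000, -2.523511) = -1.722041
  y ← -2.100000 + (0.27/2)·(-1.568558 + (-1.722041)) = -2.544231
y(1.27) ≈ -2.5442

-2.5442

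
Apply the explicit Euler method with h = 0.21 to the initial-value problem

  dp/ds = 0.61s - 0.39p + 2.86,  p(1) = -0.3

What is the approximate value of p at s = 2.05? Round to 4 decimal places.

3.1458

Euler: p_{n+1} = p_n + h·f(s_n, p_n).
s=1.000000, p=-0.300000: f=3.587000 → p ← -0.300000 + 0.21·3.587000 = 0.453270
s=1.210000, p=0.453270: f=3.421325 → p ← 0.453270 + 0.21·3.421325 = 1.171748
s=1.420000, p=1.171748: f=3.269218 → p ← 1.171748 + 0.21·3.269218 = 1.858284
s=1.630000, p=1.858284: f=3.129569 → p ← 1.858284 + 0.21·3.129569 = 2.515494
s=1.840000, p=2.515494: f=3.001358 → p ← 2.515494 + 0.21·3.001358 = 3.145779
p(2.05) ≈ 3.1458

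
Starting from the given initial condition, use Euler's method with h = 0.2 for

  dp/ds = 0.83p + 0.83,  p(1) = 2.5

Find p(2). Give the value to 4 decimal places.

6.5433

Euler: p_{n+1} = p_n + h·f(s_n, p_n).
s=1.000000, p=2.500000: f=2.905000 → p ← 2.500000 + 0.2·2.905000 = 3.081000
s=1.200000, p=3.081000: f=3.387230 → p ← 3.081000 + 0.2·3.387230 = 3.758446
s=1.400000, p=3.758446: f=3.949510 → p ← 3.758446 + 0.2·3.949510 = 4.548348
s=1.600000, p=4.548348: f=4.605129 → p ← 4.548348 + 0.2·4.605129 = 5.469374
s=1.800000, p=5.469374: f=5.369580 → p ← 5.469374 + 0.2·5.369580 = 6.543290
p(2) ≈ 6.5433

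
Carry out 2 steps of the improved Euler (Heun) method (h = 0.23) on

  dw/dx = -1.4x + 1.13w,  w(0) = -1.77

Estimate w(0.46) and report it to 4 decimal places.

-3.1309

Heun: k1 = f(x_n, w_n); k2 = f(x_n + h, w_n + h·k1); w_{n+1} = w_n + (h/2)·(k1 + k2).
x=0.000000, w=-1.770000:
  k1 = f(0.000000, -1.770000) = -2.000100
  k2 = f(0.230000, -2.230023) = -2.841926
  w ← -1.770000 + (0.23/2)·(-2.000100 + (-2.841926)) = -2.326833
x=0.230000, w=-2.326833:
  k1 = f(0.230000, -2.326833) = -2.951321
  k2 = f(0.460000, -3.005637) = -4.040370
  w ← -2.326833 + (0.23/2)·(-2.951321 + (-4.040370)) = -3.130877
w(0.46) ≈ -3.1309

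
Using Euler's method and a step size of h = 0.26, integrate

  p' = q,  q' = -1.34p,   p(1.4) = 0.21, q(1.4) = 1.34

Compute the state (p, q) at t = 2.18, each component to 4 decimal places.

1.1666, 0.7630

Euler on (p,q): p_{n+1} = p_n + h·p', q_{n+1} = q_n + h·q'.
1.400000: (0.210000, 1.340000); f=(1.340000, -0.281400) → (0.558400, 1.266836)
1.660000: (0.558400, 1.266836); f=(1.266836, -0.748256) → (0.887777, 1.072289)
1.920000: (0.887777, 1.072289); f=(1.072289, -1.189622) → (1.166573, 0.762988)
(p(2.18), q(2.18)) ≈ (1.1666, 0.7630)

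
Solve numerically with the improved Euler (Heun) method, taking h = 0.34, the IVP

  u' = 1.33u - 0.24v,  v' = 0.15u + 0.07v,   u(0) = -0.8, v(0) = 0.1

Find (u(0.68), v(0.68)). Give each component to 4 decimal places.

Heun on (u,v): k1 = f(x_n, state_n); k2 = f(x_n + h, state_n + h·k1); state_{n+1} = state_n + (h/2)·(k1 + k2).
0.000000: (-0.800000, 0.100000)
  k1 = (-1.088000, -0.113000)
  predictor → (-1.169920, 0.061580)
  k2 = (-1.570773, -0.171177)
  → (-1.251991, 0.051690)
0.340000: (-1.251991, 0.051690)
  k1 = (-1.677554, -0.184180)
  predictor → (-1.822360, -0.010931)
  k2 = (-2.421115, -0.274119)
  → (-1.948765, -0.026221)
(u(0.68), v(0.68)) ≈ (-1.9488, -0.0262)

-1.9488, -0.0262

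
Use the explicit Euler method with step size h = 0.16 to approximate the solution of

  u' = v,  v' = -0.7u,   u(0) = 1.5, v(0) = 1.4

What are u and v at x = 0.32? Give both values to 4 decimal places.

1.9211, 1.0389

Euler on (u,v): u_{n+1} = u_n + h·u', v_{n+1} = v_n + h·v'.
0.000000: (1.500000, 1.400000); f=(1.400000, -1.050000) → (1.724000, 1.232000)
0.160000: (1.724000, 1.232000); f=(1.232000, -1.206800) → (1.921120, 1.038912)
(u(0.32), v(0.32)) ≈ (1.9211, 1.0389)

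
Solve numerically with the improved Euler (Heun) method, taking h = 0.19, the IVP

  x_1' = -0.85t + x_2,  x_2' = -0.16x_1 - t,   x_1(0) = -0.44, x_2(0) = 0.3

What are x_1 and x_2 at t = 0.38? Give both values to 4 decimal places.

-0.3894, 0.2520

Heun on (x_1,x_2): k1 = f(t_n, state_n); k2 = f(t_n + h, state_n + h·k1); state_{n+1} = state_n + (h/2)·(k1 + k2).
0.000000: (-0.440000, 0.300000)
  k1 = (0.300000, 0.070400)
  predictor → (-0.383000, 0.313376)
  k2 = (0.151876, -0.128720)
  → (-0.397072, 0.294460)
0.190000: (-0.397072, 0.294460)
  k1 = (0.132960, -0.126469)
  predictor → (-0.371809, 0.270431)
  k2 = (-0.052569, -0.320510)
  → (-0.389435, 0.251997)
(x_1(0.38), x_2(0.38)) ≈ (-0.3894, 0.2520)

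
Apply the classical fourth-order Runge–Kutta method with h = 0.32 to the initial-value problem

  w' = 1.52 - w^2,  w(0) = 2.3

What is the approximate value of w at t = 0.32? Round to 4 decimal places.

1.6302

RK4: k1 = f(t_n, w_n); k2 = f(t_n + h/2, w_n + (h/2)·k1); k3 = f(t_n + h/2, w_n + (h/2)·k2); k4 = f(t_n + h, w_n + h·k3); w_{n+1} = w_n + (h/6)·(k1 + 2k2 + 2k3 + k4).
t=0.000000, w=2.300000:
  k1 = f(0.000000, 2.300000) = -3.770000
  k2 = f(0.160000, 1.696800) = -1.359130
  k3 = f(0.160000, 2.082539) = -2.816969
  k4 = f(0.320000, 1.398570) = -0.435997
  w ← 2.300000 + (0.32/6)·(k1 + 2k2 + 2k3 + k4) = 1.630230
w(0.32) ≈ 1.6302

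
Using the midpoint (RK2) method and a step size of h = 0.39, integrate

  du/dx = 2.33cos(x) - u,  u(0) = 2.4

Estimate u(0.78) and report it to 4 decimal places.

2.2133

Midpoint: k1 = f(x_n, u_n); k2 = f(x_n + h/2, u_n + (h/2)·k1); u_{n+1} = u_n + h·k2.
x=0.000000, u=2.400000:
  k1 = f(0.000000, 2.400000) = -0.070000
  k2 = f(0.195000, 2.386350) = -0.100509
  u ← 2.400000 + 0.39·(-0.100509) = 2.360802
x=0.390000, u=2.360802:
  k1 = f(0.390000, 2.360802) = -0.205763
  k2 = f(0.585000, 2.320678) = -0.378128
  u ← 2.360802 + 0.39·(-0.378128) = 2.213331
u(0.78) ≈ 2.2133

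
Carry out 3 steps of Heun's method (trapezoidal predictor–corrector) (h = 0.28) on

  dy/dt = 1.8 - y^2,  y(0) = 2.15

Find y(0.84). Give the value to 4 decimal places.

1.4512

Heun: k1 = f(t_n, y_n); k2 = f(t_n + h, y_n + h·k1); y_{n+1} = y_n + (h/2)·(k1 + k2).
t=0.000000, y=2.150000:
  k1 = f(0.000000, 2.150000) = -2.822500
  k2 = f(0.280000, 1.359700) = -0.048784
  y ← 2.150000 + (0.28/2)·(-2.822500 + (-0.048784)) = 1.748020
t=0.280000, y=1.748020:
  k1 = f(0.280000, 1.748020) = -1.255575
  k2 = f(0.560000, 1.396459) = -0.150099
  y ← 1.748020 + (0.28/2)·(-1.255575 + (-0.150099)) = 1.551226
t=0.560000, y=1.551226:
  k1 = f(0.560000, 1.551226) = -0.606302
  k2 = f(0.840000, 1.381461) = -0.108436
  y ← 1.551226 + (0.28/2)·(-0.606302 + (-0.108436)) = 1.451163
y(0.84) ≈ 1.4512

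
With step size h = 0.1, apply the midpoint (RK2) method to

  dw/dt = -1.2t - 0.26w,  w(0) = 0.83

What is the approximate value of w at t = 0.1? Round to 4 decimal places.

0.8027

Midpoint: k1 = f(t_n, w_n); k2 = f(t_n + h/2, w_n + (h/2)·k1); w_{n+1} = w_n + h·k2.
t=0.000000, w=0.830000:
  k1 = f(0.000000, 0.830000) = -0.215800
  k2 = f(0.050000, 0.819210) = -0.272995
  w ← 0.830000 + 0.1·(-0.272995) = 0.802701
w(0.1) ≈ 0.8027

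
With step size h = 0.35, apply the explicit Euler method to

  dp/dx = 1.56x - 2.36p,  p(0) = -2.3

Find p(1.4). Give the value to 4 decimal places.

0.6435

Euler: p_{n+1} = p_n + h·f(x_n, p_n).
x=0.000000, p=-2.300000: f=5.428000 → p ← -2.300000 + 0.35·5.428000 = -0.400200
x=0.350000, p=-0.400200: f=1.490472 → p ← -0.400200 + 0.35·1.490472 = 0.121465
x=0.700000, p=0.121465: f=0.805342 → p ← 0.121465 + 0.35·0.805342 = 0.403335
x=1.050000, p=0.403335: f=0.686130 → p ← 0.403335 + 0.35·0.686130 = 0.643480
p(1.4) ≈ 0.6435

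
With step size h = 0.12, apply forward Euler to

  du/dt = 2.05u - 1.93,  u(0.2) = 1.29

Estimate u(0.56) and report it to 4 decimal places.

1.6157

Euler: u_{n+1} = u_n + h·f(t_n, u_n).
t=0.200000, u=1.290000: f=0.714500 → u ← 1.290000 + 0.12·0.714500 = 1.375740
t=0.320000, u=1.375740: f=0.890267 → u ← 1.375740 + 0.12·0.890267 = 1.482572
t=0.440000, u=1.482572: f=1.109273 → u ← 1.482572 + 0.12·1.109273 = 1.615685
u(0.56) ≈ 1.6157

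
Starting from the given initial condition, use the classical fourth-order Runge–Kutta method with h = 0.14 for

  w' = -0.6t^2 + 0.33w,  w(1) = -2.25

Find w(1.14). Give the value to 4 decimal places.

-2.4549

RK4: k1 = f(t_n, w_n); k2 = f(t_n + h/2, w_n + (h/2)·k1); k3 = f(t_n + h/2, w_n + (h/2)·k2); k4 = f(t_n + h, w_n + h·k3); w_{n+1} = w_n + (h/6)·(k1 + 2k2 + 2k3 + k4).
t=1.000000, w=-2.250000:
  k1 = f(1.000000, -2.250000) = -1.342500
  k2 = f(1.070000, -2.343975) = -1.460452
  k3 = f(1.070000, -2.352232) = -1.463176
  k4 = f(1.140000, -2.454845) = -1.589859
  w ← -2.250000 + (0.14/6)·(k1 + 2k2 + 2k3 + k4) = -2.454858
w(1.14) ≈ -2.4549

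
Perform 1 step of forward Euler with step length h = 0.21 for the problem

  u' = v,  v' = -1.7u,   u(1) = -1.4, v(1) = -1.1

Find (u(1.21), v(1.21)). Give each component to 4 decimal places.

-1.6310, -0.6002

Euler on (u,v): u_{n+1} = u_n + h·u', v_{n+1} = v_n + h·v'.
1.000000: (-1.400000, -1.100000); f=(-1.100000, 2.380000) → (-1.631000, -0.600200)
(u(1.21), v(1.21)) ≈ (-1.6310, -0.6002)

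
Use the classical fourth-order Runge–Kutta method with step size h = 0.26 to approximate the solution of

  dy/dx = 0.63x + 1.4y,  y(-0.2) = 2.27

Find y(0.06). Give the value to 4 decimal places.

RK4: k1 = f(x_n, y_n); k2 = f(x_n + h/2, y_n + (h/2)·k1); k3 = f(x_n + h/2, y_n + (h/2)·k2); k4 = f(x_n + h, y_n + h·k3); y_{n+1} = y_n + (h/6)·(k1 + 2k2 + 2k3 + k4).
x=-0.200000, y=2.270000:
  k1 = f(-0.200000, 2.270000) = 3.052000
  k2 = f(-0.070000, 2.666760) = 3.689364
  k3 = f(-0.070000, 2.749617) = 3.805364
  k4 = f(0.060000, 3.259395) = 4.600953
  y ← 2.270000 + (0.26/6)·(k1 + 2k2 + 2k3 + k4) = 3.251171
y(0.06) ≈ 3.2512

3.2512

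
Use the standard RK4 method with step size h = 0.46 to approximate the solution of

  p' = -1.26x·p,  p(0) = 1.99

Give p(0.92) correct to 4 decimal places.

RK4: k1 = f(x_n, p_n); k2 = f(x_n + h/2, p_n + (h/2)·k1); k3 = f(x_n + h/2, p_n + (h/2)·k2); k4 = f(x_n + h, p_n + h·k3); p_{n+1} = p_n + (h/6)·(k1 + 2k2 + 2k3 + k4).
x=0.000000, p=1.990000:
  k1 = f(0.000000, 1.990000) = 0.000000
  k2 = f(0.230000, 1.990000) = -0.576702
  k3 = f(0.230000, 1.857359) = -0.538263
  k4 = f(0.460000, 1.742399) = -1.009895
  p ← 1.990000 + (0.46/6)·(k1 + 2k2 + 2k3 + k4) = 1.741614
x=0.460000, p=1.741614:
  k1 = f(0.460000, 1.741614) = -1.009439
  k2 = f(0.690000, 1.509443) = -1.312309
  k3 = f(0.690000, 1.439782) = -1.251747
  k4 = f(0.920000, 1.165810) = -1.351407
  p ← 1.741614 + (0.46/6)·(k1 + 2k2 + 2k3 + k4) = 1.167460
p(0.92) ≈ 1.1675

1.1675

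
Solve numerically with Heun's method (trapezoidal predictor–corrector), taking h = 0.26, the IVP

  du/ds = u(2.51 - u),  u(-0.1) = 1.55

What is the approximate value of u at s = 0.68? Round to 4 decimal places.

Heun: k1 = f(s_n, u_n); k2 = f(s_n + h, u_n + h·k1); u_{n+1} = u_n + (h/2)·(k1 + k2).
s=-0.100000, u=1.550000:
  k1 = f(-0.100000, 1.550000) = 1.488000
  k2 = f(0.160000, 1.936880) = 1.110065
  u ← 1.550000 + (0.26/2)·(1.488000 + 1.110065) = 1.887748
s=0.160000, u=1.887748:
  k1 = f(0.160000, 1.887748) = 1.174654
  k2 = f(0.420000, 2.193159) = 0.694884
  u ← 1.887748 + (0.26/2)·(1.174654 + 0.694884) = 2.130788
s=0.420000, u=2.130788:
  k1 = f(0.420000, 2.130788) = 0.808020
  k2 = f(0.680000, 2.340873) = 0.395904
  u ← 2.130788 + (0.26/2)·(0.808020 + 0.395904) = 2.287298
u(0.68) ≈ 2.2873

2.2873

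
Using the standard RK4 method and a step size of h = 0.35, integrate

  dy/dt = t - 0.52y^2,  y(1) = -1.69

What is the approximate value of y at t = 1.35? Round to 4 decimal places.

RK4: k1 = f(t_n, y_n); k2 = f(t_n + h/2, y_n + (h/2)·k1); k3 = f(t_n + h/2, y_n + (h/2)·k2); k4 = f(t_n + h, y_n + h·k3); y_{n+1} = y_n + (h/6)·(k1 + 2k2 + 2k3 + k4).
t=1.000000, y=-1.690000:
  k1 = f(1.000000, -1.690000) = -0.485172
  k2 = f(1.175000, -1.774905) = -0.463150
  k3 = f(1.175000, -1.771051) = -0.456044
  k4 = f(1.350000, -1.849615) = -0.428960
  y ← -1.690000 + (0.35/6)·(k1 + 2k2 + 2k3 + k4) = -1.850564
y(1.35) ≈ -1.8506

-1.8506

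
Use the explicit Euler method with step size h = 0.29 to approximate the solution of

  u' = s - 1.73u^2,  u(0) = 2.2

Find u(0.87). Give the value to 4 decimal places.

-0.0166

Euler: u_{n+1} = u_n + h·f(s_n, u_n).
s=0.000000, u=2.200000: f=-8.373200 → u ← 2.200000 + 0.29·(-8.373200) = -0.228228
s=0.290000, u=-0.228228: f=0.199888 → u ← -0.228228 + 0.29·0.199888 = -0.170261
s=0.580000, u=-0.170261: f=0.529850 → u ← -0.170261 + 0.29·0.529850 = -0.016604
u(0.87) ≈ -0.0166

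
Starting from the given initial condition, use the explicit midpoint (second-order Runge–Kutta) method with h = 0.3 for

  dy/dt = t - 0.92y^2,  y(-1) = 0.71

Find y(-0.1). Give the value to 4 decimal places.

Midpoint: k1 = f(t_n, y_n); k2 = f(t_n + h/2, y_n + (h/2)·k1); y_{n+1} = y_n + h·k2.
t=-1.000000, y=0.710000:
  k1 = f(-1.000000, 0.710000) = -1.463772
  k2 = f(-0.850000, 0.490434) = -1.071284
  y ← 0.710000 + 0.3·(-1.071284) = 0.388615
t=-0.700000, y=0.388615:
  k1 = f(-0.700000, 0.388615) = -0.838940
  k2 = f(-0.550000, 0.262774) = -0.613526
  y ← 0.388615 + 0.3·(-0.613526) = 0.204557
t=-0.400000, y=0.204557:
  k1 = f(-0.400000, 0.204557) = -0.438496
  k2 = f(-0.250000, 0.138783) = -0.267720
  y ← 0.204557 + 0.3·(-0.267720) = 0.124241
y(-0.1) ≈ 0.1242

0.1242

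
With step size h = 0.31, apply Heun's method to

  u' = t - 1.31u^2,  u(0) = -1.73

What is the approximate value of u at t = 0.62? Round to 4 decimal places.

-30.1412

Heun: k1 = f(t_n, u_n); k2 = f(t_n + h, u_n + h·k1); u_{n+1} = u_n + (h/2)·(k1 + k2).
t=0.000000, u=-1.730000:
  k1 = f(0.000000, -1.730000) = -3.920699
  k2 = f(0.310000, -2.945417) = -11.054878
  u ← -1.730000 + (0.31/2)·(-3.920699 + (-11.054878)) = -4.051214
t=0.310000, u=-4.051214:
  k1 = f(0.310000, -4.051214) = -21.190163
  k2 = f(0.620000, -10.620165) = -147.132159
  u ← -4.051214 + (0.31/2)·(-21.190163 + (-147.132159)) = -30.141174
u(0.62) ≈ -30.1412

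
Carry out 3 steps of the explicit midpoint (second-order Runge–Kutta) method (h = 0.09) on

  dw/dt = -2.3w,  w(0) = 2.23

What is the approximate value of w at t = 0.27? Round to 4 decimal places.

Midpoint: k1 = f(t_n, w_n); k2 = f(t_n + h/2, w_n + (h/2)·k1); w_{n+1} = w_n + h·k2.
t=0.000000, w=2.230000:
  k1 = f(0.000000, 2.230000) = -5.129000
  k2 = f(0.045000, 1.999195) = -4.598148
  w ← 2.230000 + 0.09·(-4.598148) = 1.816167
t=0.090000, w=1.816167:
  k1 = f(0.090000, 1.816167) = -4.177183
  k2 = f(0.135000, 1.628193) = -3.744845
  w ← 1.816167 + 0.09·(-3.744845) = 1.479131
t=0.180000, w=1.479131:
  k1 = f(0.180000, 1.479131) = -3.402000
  k2 = f(0.225000, 1.326041) = -3.049893
  w ← 1.479131 + 0.09·(-3.049893) = 1.204640
w(0.27) ≈ 1.2046

1.2046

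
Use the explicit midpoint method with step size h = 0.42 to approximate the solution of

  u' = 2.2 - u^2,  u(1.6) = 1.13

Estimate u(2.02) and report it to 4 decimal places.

1.3179

Midpoint: k1 = f(s_n, u_n); k2 = f(s_n + h/2, u_n + (h/2)·k1); u_{n+1} = u_n + h·k2.
s=1.600000, u=1.130000:
  k1 = f(1.600000, 1.130000) = 0.923100
  k2 = f(1.810000, 1.323851) = 0.447419
  u ← 1.130000 + 0.42·0.447419 = 1.317916
u(2.02) ≈ 1.3179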